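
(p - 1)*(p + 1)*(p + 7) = p^3 + 7*p^2 - p - 7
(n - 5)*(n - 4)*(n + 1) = n^3 - 8*n^2 + 11*n + 20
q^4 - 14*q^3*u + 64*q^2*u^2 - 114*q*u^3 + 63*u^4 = (q - 7*u)*(q - 3*u)^2*(q - u)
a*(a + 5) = a^2 + 5*a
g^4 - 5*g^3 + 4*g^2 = g^2*(g - 4)*(g - 1)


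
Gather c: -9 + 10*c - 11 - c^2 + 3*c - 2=-c^2 + 13*c - 22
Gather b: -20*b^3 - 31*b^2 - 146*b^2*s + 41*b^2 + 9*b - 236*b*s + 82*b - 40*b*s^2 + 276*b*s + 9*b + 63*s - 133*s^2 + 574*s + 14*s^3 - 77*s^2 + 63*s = -20*b^3 + b^2*(10 - 146*s) + b*(-40*s^2 + 40*s + 100) + 14*s^3 - 210*s^2 + 700*s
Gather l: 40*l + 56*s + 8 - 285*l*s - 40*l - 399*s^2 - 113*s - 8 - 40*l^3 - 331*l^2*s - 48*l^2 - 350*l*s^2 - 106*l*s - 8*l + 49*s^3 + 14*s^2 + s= -40*l^3 + l^2*(-331*s - 48) + l*(-350*s^2 - 391*s - 8) + 49*s^3 - 385*s^2 - 56*s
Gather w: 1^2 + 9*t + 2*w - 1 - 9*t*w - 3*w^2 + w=9*t - 3*w^2 + w*(3 - 9*t)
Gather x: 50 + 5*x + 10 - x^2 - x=-x^2 + 4*x + 60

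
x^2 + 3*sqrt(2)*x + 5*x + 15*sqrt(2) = (x + 5)*(x + 3*sqrt(2))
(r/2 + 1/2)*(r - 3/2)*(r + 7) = r^3/2 + 13*r^2/4 - 5*r/2 - 21/4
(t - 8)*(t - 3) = t^2 - 11*t + 24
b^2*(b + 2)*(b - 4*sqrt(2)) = b^4 - 4*sqrt(2)*b^3 + 2*b^3 - 8*sqrt(2)*b^2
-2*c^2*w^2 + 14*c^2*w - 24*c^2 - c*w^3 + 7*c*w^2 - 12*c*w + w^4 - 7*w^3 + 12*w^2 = (-2*c + w)*(c + w)*(w - 4)*(w - 3)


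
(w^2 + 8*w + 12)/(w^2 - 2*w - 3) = (w^2 + 8*w + 12)/(w^2 - 2*w - 3)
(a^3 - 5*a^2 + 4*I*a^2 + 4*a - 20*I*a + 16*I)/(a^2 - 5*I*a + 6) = (a^3 + a^2*(-5 + 4*I) + a*(4 - 20*I) + 16*I)/(a^2 - 5*I*a + 6)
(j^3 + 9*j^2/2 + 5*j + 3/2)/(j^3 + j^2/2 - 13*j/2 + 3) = (2*j^2 + 3*j + 1)/(2*j^2 - 5*j + 2)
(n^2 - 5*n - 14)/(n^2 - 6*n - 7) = (n + 2)/(n + 1)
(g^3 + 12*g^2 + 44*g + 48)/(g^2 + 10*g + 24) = g + 2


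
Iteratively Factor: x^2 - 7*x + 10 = (x - 5)*(x - 2)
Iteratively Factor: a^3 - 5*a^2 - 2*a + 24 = (a - 4)*(a^2 - a - 6) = (a - 4)*(a - 3)*(a + 2)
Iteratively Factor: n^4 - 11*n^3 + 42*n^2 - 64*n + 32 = (n - 4)*(n^3 - 7*n^2 + 14*n - 8) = (n - 4)*(n - 2)*(n^2 - 5*n + 4) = (n - 4)^2*(n - 2)*(n - 1)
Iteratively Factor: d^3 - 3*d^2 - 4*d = (d)*(d^2 - 3*d - 4) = d*(d + 1)*(d - 4)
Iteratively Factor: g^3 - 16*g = (g + 4)*(g^2 - 4*g) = (g - 4)*(g + 4)*(g)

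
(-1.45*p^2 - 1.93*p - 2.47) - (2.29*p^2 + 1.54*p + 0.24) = -3.74*p^2 - 3.47*p - 2.71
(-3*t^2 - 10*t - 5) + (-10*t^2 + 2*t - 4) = -13*t^2 - 8*t - 9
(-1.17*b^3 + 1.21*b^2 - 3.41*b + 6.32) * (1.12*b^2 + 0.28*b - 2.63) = -1.3104*b^5 + 1.0276*b^4 - 0.403300000000001*b^3 + 2.9413*b^2 + 10.7379*b - 16.6216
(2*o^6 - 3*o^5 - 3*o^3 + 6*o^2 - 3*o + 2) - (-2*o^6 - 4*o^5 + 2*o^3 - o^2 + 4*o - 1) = 4*o^6 + o^5 - 5*o^3 + 7*o^2 - 7*o + 3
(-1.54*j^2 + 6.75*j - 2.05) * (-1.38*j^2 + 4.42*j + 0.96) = 2.1252*j^4 - 16.1218*j^3 + 31.1856*j^2 - 2.581*j - 1.968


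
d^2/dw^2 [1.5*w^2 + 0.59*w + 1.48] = 3.00000000000000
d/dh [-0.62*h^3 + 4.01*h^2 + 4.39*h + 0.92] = -1.86*h^2 + 8.02*h + 4.39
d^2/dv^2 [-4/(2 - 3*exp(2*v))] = (144*exp(2*v) + 96)*exp(2*v)/(3*exp(2*v) - 2)^3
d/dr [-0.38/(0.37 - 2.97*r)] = -1.1286/(2.97*r - 0.37)^2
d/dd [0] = 0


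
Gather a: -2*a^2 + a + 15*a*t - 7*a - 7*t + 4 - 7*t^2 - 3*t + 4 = -2*a^2 + a*(15*t - 6) - 7*t^2 - 10*t + 8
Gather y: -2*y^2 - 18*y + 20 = -2*y^2 - 18*y + 20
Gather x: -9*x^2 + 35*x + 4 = -9*x^2 + 35*x + 4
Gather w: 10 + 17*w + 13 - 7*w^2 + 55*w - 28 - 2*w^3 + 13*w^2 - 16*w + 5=-2*w^3 + 6*w^2 + 56*w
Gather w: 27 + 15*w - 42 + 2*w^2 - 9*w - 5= 2*w^2 + 6*w - 20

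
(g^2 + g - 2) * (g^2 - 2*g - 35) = g^4 - g^3 - 39*g^2 - 31*g + 70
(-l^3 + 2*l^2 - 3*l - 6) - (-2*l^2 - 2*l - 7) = -l^3 + 4*l^2 - l + 1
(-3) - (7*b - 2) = -7*b - 1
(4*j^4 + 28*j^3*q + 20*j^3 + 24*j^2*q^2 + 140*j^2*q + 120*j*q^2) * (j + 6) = 4*j^5 + 28*j^4*q + 44*j^4 + 24*j^3*q^2 + 308*j^3*q + 120*j^3 + 264*j^2*q^2 + 840*j^2*q + 720*j*q^2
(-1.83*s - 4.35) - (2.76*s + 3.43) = -4.59*s - 7.78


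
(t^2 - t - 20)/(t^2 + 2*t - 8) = (t - 5)/(t - 2)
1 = 1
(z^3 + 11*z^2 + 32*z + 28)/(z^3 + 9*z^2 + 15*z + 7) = (z^2 + 4*z + 4)/(z^2 + 2*z + 1)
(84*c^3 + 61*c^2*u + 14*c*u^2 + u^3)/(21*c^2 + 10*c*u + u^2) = 4*c + u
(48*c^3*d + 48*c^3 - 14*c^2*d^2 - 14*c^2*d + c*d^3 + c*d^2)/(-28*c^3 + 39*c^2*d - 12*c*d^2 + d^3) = c*(-48*c^2*d - 48*c^2 + 14*c*d^2 + 14*c*d - d^3 - d^2)/(28*c^3 - 39*c^2*d + 12*c*d^2 - d^3)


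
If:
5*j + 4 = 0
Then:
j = -4/5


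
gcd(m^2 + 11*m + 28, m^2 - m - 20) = m + 4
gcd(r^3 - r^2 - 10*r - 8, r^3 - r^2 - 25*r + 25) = 1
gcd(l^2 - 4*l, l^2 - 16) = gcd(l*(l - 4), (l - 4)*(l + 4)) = l - 4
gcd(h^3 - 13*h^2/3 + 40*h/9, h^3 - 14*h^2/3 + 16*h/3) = h^2 - 8*h/3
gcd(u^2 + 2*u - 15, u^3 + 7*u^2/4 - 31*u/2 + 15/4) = u^2 + 2*u - 15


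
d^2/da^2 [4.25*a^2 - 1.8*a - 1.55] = 8.50000000000000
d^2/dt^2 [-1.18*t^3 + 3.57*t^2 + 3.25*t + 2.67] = 7.14 - 7.08*t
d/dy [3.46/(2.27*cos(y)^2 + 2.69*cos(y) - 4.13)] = (15.7084*cos(y) + 9.3074)*sin(y)/(2.27*cos(y)^2 + 2.69*cos(y) - 4.13)^2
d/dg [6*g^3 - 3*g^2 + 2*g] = 18*g^2 - 6*g + 2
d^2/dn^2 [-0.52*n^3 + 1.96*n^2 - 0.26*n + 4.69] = 3.92 - 3.12*n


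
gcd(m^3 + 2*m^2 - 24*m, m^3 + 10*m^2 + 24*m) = m^2 + 6*m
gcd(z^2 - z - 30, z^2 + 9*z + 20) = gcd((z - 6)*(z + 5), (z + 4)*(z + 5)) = z + 5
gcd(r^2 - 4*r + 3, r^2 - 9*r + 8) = r - 1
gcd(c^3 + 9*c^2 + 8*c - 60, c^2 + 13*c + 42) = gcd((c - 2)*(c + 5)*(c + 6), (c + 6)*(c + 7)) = c + 6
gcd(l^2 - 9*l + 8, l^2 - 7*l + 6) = l - 1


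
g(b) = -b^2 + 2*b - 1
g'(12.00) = -22.00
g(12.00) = -121.00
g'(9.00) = -16.00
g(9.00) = -64.00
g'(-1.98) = 5.96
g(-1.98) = -8.88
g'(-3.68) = 9.36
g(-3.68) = -21.90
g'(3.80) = -5.60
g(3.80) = -7.84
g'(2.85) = -3.70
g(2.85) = -3.42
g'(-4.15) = 10.30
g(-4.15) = -26.52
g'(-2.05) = 6.10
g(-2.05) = -9.30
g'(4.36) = -6.72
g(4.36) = -11.29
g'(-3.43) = 8.86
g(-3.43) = -19.62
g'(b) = 2 - 2*b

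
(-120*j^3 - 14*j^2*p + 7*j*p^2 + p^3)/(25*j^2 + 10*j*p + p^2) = (-24*j^2 + 2*j*p + p^2)/(5*j + p)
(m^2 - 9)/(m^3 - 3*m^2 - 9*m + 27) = 1/(m - 3)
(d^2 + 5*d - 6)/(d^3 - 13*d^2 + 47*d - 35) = (d + 6)/(d^2 - 12*d + 35)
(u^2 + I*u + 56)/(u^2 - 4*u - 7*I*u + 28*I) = (u + 8*I)/(u - 4)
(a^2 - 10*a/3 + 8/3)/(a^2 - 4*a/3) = (a - 2)/a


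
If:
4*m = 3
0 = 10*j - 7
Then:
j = 7/10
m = 3/4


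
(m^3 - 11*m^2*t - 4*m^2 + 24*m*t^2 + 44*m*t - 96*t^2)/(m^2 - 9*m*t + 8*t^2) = (-m^2 + 3*m*t + 4*m - 12*t)/(-m + t)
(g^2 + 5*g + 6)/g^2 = 1 + 5/g + 6/g^2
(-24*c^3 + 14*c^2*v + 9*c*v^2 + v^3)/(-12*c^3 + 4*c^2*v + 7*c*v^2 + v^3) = (4*c + v)/(2*c + v)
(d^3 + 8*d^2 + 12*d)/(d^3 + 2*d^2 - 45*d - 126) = d*(d + 2)/(d^2 - 4*d - 21)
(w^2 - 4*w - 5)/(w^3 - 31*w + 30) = (w + 1)/(w^2 + 5*w - 6)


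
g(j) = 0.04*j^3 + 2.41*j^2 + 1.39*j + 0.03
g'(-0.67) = -1.79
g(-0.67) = 0.17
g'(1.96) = 11.30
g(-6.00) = 69.81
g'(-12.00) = -39.17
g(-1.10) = 1.36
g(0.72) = 2.30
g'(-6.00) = -23.21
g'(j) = 0.12*j^2 + 4.82*j + 1.39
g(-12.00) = 261.27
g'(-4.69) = -18.58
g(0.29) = 0.64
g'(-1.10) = -3.77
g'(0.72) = 4.92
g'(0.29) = 2.80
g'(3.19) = 17.99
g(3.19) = 30.29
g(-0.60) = 0.05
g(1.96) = 12.31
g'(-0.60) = -1.46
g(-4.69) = 42.40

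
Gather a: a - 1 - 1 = a - 2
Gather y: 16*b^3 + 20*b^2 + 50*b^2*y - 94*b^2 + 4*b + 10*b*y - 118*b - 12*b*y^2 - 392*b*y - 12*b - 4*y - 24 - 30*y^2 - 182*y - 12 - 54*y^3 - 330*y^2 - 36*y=16*b^3 - 74*b^2 - 126*b - 54*y^3 + y^2*(-12*b - 360) + y*(50*b^2 - 382*b - 222) - 36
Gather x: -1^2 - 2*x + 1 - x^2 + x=-x^2 - x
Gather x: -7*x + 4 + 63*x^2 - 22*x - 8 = 63*x^2 - 29*x - 4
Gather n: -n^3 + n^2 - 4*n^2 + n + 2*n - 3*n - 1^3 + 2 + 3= -n^3 - 3*n^2 + 4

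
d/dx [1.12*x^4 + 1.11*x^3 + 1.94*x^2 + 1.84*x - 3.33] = 4.48*x^3 + 3.33*x^2 + 3.88*x + 1.84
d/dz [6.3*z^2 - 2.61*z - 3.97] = 12.6*z - 2.61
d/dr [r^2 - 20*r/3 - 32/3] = 2*r - 20/3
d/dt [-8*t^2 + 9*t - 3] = 9 - 16*t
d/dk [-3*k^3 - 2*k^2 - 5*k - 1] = -9*k^2 - 4*k - 5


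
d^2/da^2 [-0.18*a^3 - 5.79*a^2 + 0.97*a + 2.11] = -1.08*a - 11.58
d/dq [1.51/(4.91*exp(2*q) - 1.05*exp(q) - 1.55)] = (1.5855 - 14.8282*exp(q))*exp(q)/(-4.91*exp(2*q) + 1.05*exp(q) + 1.55)^2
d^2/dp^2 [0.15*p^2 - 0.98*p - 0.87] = 0.300000000000000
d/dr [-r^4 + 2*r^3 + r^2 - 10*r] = -4*r^3 + 6*r^2 + 2*r - 10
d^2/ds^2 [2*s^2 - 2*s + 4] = 4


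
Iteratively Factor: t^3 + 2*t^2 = (t + 2)*(t^2) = t*(t + 2)*(t)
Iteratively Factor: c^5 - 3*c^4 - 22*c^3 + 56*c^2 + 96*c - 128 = (c + 2)*(c^4 - 5*c^3 - 12*c^2 + 80*c - 64) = (c - 4)*(c + 2)*(c^3 - c^2 - 16*c + 16) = (c - 4)*(c + 2)*(c + 4)*(c^2 - 5*c + 4) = (c - 4)^2*(c + 2)*(c + 4)*(c - 1)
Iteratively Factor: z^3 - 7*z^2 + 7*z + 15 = (z + 1)*(z^2 - 8*z + 15) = (z - 3)*(z + 1)*(z - 5)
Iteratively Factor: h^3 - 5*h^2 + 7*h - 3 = (h - 1)*(h^2 - 4*h + 3) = (h - 3)*(h - 1)*(h - 1)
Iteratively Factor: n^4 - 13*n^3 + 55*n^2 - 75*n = (n - 5)*(n^3 - 8*n^2 + 15*n) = (n - 5)*(n - 3)*(n^2 - 5*n) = n*(n - 5)*(n - 3)*(n - 5)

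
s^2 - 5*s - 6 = (s - 6)*(s + 1)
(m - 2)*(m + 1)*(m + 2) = m^3 + m^2 - 4*m - 4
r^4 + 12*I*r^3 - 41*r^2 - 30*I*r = r*(r + I)*(r + 5*I)*(r + 6*I)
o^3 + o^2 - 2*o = o*(o - 1)*(o + 2)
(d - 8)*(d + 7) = d^2 - d - 56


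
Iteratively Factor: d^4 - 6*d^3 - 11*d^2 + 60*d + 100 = (d - 5)*(d^3 - d^2 - 16*d - 20) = (d - 5)^2*(d^2 + 4*d + 4) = (d - 5)^2*(d + 2)*(d + 2)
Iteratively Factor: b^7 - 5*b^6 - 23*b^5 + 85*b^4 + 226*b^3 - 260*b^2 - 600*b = (b)*(b^6 - 5*b^5 - 23*b^4 + 85*b^3 + 226*b^2 - 260*b - 600) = b*(b - 5)*(b^5 - 23*b^3 - 30*b^2 + 76*b + 120) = b*(b - 5)*(b + 2)*(b^4 - 2*b^3 - 19*b^2 + 8*b + 60) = b*(b - 5)*(b + 2)^2*(b^3 - 4*b^2 - 11*b + 30) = b*(b - 5)*(b - 2)*(b + 2)^2*(b^2 - 2*b - 15) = b*(b - 5)^2*(b - 2)*(b + 2)^2*(b + 3)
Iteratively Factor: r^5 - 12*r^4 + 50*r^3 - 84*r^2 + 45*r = (r - 5)*(r^4 - 7*r^3 + 15*r^2 - 9*r) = (r - 5)*(r - 3)*(r^3 - 4*r^2 + 3*r) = (r - 5)*(r - 3)*(r - 1)*(r^2 - 3*r) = r*(r - 5)*(r - 3)*(r - 1)*(r - 3)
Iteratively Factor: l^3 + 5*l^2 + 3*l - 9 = (l + 3)*(l^2 + 2*l - 3) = (l - 1)*(l + 3)*(l + 3)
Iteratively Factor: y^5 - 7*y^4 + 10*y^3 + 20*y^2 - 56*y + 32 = (y - 4)*(y^4 - 3*y^3 - 2*y^2 + 12*y - 8) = (y - 4)*(y - 2)*(y^3 - y^2 - 4*y + 4) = (y - 4)*(y - 2)*(y - 1)*(y^2 - 4) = (y - 4)*(y - 2)*(y - 1)*(y + 2)*(y - 2)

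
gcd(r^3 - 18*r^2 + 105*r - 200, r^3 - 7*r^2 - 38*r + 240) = r^2 - 13*r + 40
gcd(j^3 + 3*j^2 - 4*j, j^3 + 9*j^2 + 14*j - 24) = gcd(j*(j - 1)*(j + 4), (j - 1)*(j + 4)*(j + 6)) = j^2 + 3*j - 4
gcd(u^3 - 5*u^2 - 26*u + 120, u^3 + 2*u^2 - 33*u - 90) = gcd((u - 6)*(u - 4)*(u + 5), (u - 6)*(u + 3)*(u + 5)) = u^2 - u - 30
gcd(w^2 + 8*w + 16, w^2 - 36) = 1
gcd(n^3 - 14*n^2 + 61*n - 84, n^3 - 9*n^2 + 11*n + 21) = n^2 - 10*n + 21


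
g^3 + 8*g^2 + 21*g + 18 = (g + 2)*(g + 3)^2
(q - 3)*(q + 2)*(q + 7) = q^3 + 6*q^2 - 13*q - 42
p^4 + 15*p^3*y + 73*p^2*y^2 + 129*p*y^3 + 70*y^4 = (p + y)*(p + 2*y)*(p + 5*y)*(p + 7*y)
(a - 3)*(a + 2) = a^2 - a - 6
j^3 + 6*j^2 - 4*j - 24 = (j - 2)*(j + 2)*(j + 6)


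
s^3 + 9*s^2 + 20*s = s*(s + 4)*(s + 5)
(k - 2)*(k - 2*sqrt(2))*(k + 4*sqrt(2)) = k^3 - 2*k^2 + 2*sqrt(2)*k^2 - 16*k - 4*sqrt(2)*k + 32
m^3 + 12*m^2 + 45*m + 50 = (m + 2)*(m + 5)^2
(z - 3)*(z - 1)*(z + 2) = z^3 - 2*z^2 - 5*z + 6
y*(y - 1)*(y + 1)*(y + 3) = y^4 + 3*y^3 - y^2 - 3*y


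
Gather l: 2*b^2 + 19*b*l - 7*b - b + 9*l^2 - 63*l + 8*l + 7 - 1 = 2*b^2 - 8*b + 9*l^2 + l*(19*b - 55) + 6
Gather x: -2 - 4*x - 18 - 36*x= -40*x - 20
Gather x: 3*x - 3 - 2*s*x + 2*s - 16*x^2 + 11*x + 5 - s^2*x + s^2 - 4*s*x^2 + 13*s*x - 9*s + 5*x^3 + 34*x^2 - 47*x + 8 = s^2 - 7*s + 5*x^3 + x^2*(18 - 4*s) + x*(-s^2 + 11*s - 33) + 10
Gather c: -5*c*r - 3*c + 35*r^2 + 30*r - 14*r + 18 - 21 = c*(-5*r - 3) + 35*r^2 + 16*r - 3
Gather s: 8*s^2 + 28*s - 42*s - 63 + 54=8*s^2 - 14*s - 9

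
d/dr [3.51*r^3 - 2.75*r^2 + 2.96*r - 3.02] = 10.53*r^2 - 5.5*r + 2.96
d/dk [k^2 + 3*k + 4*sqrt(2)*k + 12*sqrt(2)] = 2*k + 3 + 4*sqrt(2)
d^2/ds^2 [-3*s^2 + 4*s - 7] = -6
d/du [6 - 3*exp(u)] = -3*exp(u)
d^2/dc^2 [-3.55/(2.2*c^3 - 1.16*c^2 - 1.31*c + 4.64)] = ((46.86*c - 8.236)*(2.2*c^3 - 1.16*c^2 - 1.31*c + 4.64) - 3.55*(-13.2*c^2 + 4.64*c + 2.62)*(-6.6*c^2 + 2.32*c + 1.31))/(2.2*c^3 - 1.16*c^2 - 1.31*c + 4.64)^3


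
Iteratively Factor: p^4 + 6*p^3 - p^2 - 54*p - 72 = (p + 3)*(p^3 + 3*p^2 - 10*p - 24) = (p + 3)*(p + 4)*(p^2 - p - 6) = (p - 3)*(p + 3)*(p + 4)*(p + 2)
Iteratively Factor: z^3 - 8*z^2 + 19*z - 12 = (z - 4)*(z^2 - 4*z + 3) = (z - 4)*(z - 1)*(z - 3)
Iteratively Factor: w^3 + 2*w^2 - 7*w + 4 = (w - 1)*(w^2 + 3*w - 4) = (w - 1)*(w + 4)*(w - 1)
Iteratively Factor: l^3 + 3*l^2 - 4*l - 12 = (l + 2)*(l^2 + l - 6) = (l - 2)*(l + 2)*(l + 3)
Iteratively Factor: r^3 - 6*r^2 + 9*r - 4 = (r - 1)*(r^2 - 5*r + 4) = (r - 4)*(r - 1)*(r - 1)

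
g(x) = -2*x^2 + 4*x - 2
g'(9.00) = -32.00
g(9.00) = -128.00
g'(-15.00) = 64.00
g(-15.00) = -512.00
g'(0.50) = 2.00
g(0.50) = -0.50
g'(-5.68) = 26.72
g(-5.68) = -89.24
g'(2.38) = -5.52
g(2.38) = -3.81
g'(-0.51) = 6.04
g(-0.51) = -4.56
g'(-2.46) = 13.84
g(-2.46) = -23.94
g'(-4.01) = 20.04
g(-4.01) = -50.20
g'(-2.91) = 15.64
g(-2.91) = -30.58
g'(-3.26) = 17.04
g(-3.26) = -36.30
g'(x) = 4 - 4*x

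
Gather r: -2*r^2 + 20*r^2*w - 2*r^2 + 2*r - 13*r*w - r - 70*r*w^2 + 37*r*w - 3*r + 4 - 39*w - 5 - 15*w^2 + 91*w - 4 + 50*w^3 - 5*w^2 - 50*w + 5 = r^2*(20*w - 4) + r*(-70*w^2 + 24*w - 2) + 50*w^3 - 20*w^2 + 2*w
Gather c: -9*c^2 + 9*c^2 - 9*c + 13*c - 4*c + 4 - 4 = 0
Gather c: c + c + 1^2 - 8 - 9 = 2*c - 16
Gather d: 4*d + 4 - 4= 4*d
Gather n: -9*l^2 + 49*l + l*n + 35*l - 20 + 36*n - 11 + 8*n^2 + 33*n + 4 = -9*l^2 + 84*l + 8*n^2 + n*(l + 69) - 27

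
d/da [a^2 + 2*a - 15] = 2*a + 2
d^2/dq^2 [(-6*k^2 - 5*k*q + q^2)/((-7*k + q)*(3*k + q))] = 2*k*(639*k^3 - 243*k^2*q + 45*k*q^2 - q^3)/(-9261*k^6 - 5292*k^5*q + 315*k^4*q^2 + 440*k^3*q^3 - 15*k^2*q^4 - 12*k*q^5 + q^6)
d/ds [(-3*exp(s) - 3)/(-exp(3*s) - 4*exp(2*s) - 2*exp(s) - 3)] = 3*(-(exp(s) + 1)*(3*exp(2*s) + 8*exp(s) + 2) + exp(3*s) + 4*exp(2*s) + 2*exp(s) + 3)*exp(s)/(exp(3*s) + 4*exp(2*s) + 2*exp(s) + 3)^2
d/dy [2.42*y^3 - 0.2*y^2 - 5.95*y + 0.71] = 7.26*y^2 - 0.4*y - 5.95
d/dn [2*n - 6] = 2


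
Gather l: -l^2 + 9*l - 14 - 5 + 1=-l^2 + 9*l - 18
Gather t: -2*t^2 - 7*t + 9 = -2*t^2 - 7*t + 9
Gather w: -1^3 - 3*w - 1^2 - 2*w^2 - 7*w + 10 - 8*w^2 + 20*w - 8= -10*w^2 + 10*w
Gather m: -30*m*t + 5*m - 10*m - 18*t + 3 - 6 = m*(-30*t - 5) - 18*t - 3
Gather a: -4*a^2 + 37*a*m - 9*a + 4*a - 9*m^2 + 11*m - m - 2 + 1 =-4*a^2 + a*(37*m - 5) - 9*m^2 + 10*m - 1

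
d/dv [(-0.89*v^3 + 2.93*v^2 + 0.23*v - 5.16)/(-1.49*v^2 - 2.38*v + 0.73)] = (1.3261*v^4 + 4.2364*v^3 - 8.5798*v^2 - 11.099*v - 12.1129)/(2.2201*v^4 + 7.0924*v^3 + 3.489*v^2 - 3.4748*v + 0.5329)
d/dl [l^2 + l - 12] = 2*l + 1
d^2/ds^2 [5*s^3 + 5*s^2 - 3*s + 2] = 30*s + 10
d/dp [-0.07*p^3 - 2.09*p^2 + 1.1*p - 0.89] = -0.21*p^2 - 4.18*p + 1.1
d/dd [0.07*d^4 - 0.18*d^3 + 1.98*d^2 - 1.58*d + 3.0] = 0.28*d^3 - 0.54*d^2 + 3.96*d - 1.58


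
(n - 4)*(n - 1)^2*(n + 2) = n^4 - 4*n^3 - 3*n^2 + 14*n - 8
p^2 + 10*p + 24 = (p + 4)*(p + 6)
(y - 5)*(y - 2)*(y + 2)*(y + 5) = y^4 - 29*y^2 + 100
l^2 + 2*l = l*(l + 2)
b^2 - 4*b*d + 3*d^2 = (b - 3*d)*(b - d)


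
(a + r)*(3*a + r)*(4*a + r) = 12*a^3 + 19*a^2*r + 8*a*r^2 + r^3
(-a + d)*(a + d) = -a^2 + d^2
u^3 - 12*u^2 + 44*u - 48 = (u - 6)*(u - 4)*(u - 2)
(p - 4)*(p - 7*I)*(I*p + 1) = I*p^3 + 8*p^2 - 4*I*p^2 - 32*p - 7*I*p + 28*I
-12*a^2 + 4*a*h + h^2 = (-2*a + h)*(6*a + h)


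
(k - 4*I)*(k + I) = k^2 - 3*I*k + 4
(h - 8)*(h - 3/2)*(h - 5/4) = h^3 - 43*h^2/4 + 191*h/8 - 15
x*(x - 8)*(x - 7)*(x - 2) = x^4 - 17*x^3 + 86*x^2 - 112*x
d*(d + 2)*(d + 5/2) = d^3 + 9*d^2/2 + 5*d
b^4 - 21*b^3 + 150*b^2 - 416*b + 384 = (b - 8)^2*(b - 3)*(b - 2)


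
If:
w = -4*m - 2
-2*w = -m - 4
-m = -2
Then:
No Solution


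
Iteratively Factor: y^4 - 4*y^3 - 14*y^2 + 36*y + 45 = (y - 3)*(y^3 - y^2 - 17*y - 15) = (y - 3)*(y + 1)*(y^2 - 2*y - 15) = (y - 5)*(y - 3)*(y + 1)*(y + 3)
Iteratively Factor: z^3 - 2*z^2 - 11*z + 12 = (z - 4)*(z^2 + 2*z - 3) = (z - 4)*(z - 1)*(z + 3)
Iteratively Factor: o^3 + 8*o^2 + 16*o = (o + 4)*(o^2 + 4*o) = o*(o + 4)*(o + 4)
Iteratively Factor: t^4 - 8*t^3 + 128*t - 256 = (t - 4)*(t^3 - 4*t^2 - 16*t + 64) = (t - 4)^2*(t^2 - 16) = (t - 4)^2*(t + 4)*(t - 4)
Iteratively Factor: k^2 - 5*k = (k - 5)*(k)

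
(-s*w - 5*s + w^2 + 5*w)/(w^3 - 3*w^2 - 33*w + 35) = (-s + w)/(w^2 - 8*w + 7)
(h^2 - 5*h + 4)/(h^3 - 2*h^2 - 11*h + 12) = 1/(h + 3)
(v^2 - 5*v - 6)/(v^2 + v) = (v - 6)/v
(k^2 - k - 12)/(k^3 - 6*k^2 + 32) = (k + 3)/(k^2 - 2*k - 8)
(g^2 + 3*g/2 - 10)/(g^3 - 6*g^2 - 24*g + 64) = (g - 5/2)/(g^2 - 10*g + 16)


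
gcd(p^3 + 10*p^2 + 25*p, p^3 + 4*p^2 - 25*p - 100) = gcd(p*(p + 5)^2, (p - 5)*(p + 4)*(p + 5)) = p + 5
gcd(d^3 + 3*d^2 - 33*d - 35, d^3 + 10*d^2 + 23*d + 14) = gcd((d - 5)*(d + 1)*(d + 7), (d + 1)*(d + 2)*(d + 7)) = d^2 + 8*d + 7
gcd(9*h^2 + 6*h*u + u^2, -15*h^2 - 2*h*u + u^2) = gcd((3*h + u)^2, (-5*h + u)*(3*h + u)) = 3*h + u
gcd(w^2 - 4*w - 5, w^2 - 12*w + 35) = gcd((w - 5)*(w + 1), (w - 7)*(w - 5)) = w - 5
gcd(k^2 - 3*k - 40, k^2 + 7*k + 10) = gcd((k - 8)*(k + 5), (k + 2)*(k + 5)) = k + 5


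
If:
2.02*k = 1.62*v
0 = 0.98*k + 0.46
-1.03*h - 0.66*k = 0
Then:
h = 0.30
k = -0.47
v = -0.59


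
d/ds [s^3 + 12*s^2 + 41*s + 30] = 3*s^2 + 24*s + 41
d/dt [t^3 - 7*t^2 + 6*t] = 3*t^2 - 14*t + 6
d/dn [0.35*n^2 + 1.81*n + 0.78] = 0.7*n + 1.81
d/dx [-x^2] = -2*x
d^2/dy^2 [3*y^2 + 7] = 6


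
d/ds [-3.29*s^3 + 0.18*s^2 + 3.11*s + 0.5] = -9.87*s^2 + 0.36*s + 3.11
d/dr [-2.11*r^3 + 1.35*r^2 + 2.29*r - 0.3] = -6.33*r^2 + 2.7*r + 2.29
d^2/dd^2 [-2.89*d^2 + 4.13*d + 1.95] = -5.78000000000000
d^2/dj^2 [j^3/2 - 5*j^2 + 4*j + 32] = 3*j - 10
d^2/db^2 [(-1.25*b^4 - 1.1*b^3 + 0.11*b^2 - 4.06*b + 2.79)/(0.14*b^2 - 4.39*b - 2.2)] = (-0.049*b^6 + 4.6095*b^5 - 142.23075*b^4 - 236.26016*b^3 - 135.811416*b^2 - 49.735284*b + 188.744718)/(0.002744*b^6 - 0.258132*b^5 + 7.964922*b^4 - 76.491799*b^3 - 125.16306*b^2 - 63.7428*b - 10.648)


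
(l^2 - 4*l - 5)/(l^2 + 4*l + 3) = (l - 5)/(l + 3)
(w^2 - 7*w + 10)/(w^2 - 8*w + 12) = (w - 5)/(w - 6)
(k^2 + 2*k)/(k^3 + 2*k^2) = 1/k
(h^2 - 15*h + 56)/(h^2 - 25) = (h^2 - 15*h + 56)/(h^2 - 25)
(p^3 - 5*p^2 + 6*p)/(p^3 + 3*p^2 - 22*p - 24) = p*(p^2 - 5*p + 6)/(p^3 + 3*p^2 - 22*p - 24)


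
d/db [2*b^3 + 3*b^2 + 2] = 6*b*(b + 1)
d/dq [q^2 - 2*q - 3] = 2*q - 2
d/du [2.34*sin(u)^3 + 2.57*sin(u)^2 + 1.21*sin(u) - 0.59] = (7.02*sin(u)^2 + 5.14*sin(u) + 1.21)*cos(u)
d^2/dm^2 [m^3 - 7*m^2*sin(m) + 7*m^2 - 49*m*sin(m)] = 7*m^2*sin(m) + 49*m*sin(m) - 28*m*cos(m) + 6*m - 14*sin(m) - 98*cos(m) + 14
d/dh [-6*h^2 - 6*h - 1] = -12*h - 6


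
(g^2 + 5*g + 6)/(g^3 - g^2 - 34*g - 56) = (g + 3)/(g^2 - 3*g - 28)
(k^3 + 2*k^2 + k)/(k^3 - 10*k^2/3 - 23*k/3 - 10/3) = 3*k*(k + 1)/(3*k^2 - 13*k - 10)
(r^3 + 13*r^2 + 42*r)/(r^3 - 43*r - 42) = r*(r + 7)/(r^2 - 6*r - 7)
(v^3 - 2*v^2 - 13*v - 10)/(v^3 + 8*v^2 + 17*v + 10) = (v - 5)/(v + 5)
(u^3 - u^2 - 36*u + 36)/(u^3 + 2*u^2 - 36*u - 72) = (u - 1)/(u + 2)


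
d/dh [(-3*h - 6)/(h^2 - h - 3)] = 3*(-h^2 + h + (h + 2)*(2*h - 1) + 3)/(-h^2 + h + 3)^2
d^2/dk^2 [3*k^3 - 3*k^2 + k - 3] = 18*k - 6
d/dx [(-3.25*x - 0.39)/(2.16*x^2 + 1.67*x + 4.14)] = (7.02*x^2 + 1.6848*x - 12.8037)/(4.6656*x^4 + 7.2144*x^3 + 20.6737*x^2 + 13.8276*x + 17.1396)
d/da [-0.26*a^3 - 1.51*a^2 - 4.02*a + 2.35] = -0.78*a^2 - 3.02*a - 4.02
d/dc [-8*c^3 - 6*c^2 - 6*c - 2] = -24*c^2 - 12*c - 6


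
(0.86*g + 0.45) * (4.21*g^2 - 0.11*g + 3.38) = 3.6206*g^3 + 1.7999*g^2 + 2.8573*g + 1.521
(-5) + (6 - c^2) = 1 - c^2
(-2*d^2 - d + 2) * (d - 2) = -2*d^3 + 3*d^2 + 4*d - 4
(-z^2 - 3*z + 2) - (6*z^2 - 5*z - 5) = -7*z^2 + 2*z + 7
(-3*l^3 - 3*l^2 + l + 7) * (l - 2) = -3*l^4 + 3*l^3 + 7*l^2 + 5*l - 14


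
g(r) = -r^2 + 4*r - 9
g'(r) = 4 - 2*r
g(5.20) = -15.24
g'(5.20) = -6.40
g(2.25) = -5.06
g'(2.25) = -0.50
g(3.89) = -8.57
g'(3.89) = -3.78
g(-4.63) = -48.96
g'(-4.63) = 13.26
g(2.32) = -5.10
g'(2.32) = -0.64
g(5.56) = -17.67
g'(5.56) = -7.12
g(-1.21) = -15.30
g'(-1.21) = 6.42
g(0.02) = -8.92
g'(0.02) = 3.96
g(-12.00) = -201.00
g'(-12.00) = 28.00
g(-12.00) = -201.00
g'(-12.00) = 28.00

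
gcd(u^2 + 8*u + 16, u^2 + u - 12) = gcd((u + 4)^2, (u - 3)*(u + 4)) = u + 4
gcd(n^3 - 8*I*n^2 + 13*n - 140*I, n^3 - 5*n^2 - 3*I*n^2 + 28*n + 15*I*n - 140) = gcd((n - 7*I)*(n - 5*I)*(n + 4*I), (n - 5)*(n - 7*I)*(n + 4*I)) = n^2 - 3*I*n + 28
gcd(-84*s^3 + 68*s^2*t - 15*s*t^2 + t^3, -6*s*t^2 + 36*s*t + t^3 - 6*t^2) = 6*s - t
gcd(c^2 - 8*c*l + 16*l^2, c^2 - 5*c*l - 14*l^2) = 1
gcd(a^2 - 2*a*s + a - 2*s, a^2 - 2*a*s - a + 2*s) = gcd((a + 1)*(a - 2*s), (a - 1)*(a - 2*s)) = -a + 2*s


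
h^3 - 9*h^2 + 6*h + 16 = (h - 8)*(h - 2)*(h + 1)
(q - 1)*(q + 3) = q^2 + 2*q - 3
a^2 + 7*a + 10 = (a + 2)*(a + 5)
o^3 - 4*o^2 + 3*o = o*(o - 3)*(o - 1)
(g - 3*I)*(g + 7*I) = g^2 + 4*I*g + 21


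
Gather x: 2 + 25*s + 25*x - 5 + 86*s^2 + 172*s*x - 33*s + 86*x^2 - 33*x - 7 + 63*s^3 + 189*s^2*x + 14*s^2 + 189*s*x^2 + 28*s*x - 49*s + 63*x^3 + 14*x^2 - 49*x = 63*s^3 + 100*s^2 - 57*s + 63*x^3 + x^2*(189*s + 100) + x*(189*s^2 + 200*s - 57) - 10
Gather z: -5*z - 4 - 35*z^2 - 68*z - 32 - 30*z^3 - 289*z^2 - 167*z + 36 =-30*z^3 - 324*z^2 - 240*z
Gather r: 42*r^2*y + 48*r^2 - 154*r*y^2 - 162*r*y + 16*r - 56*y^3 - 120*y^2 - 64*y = r^2*(42*y + 48) + r*(-154*y^2 - 162*y + 16) - 56*y^3 - 120*y^2 - 64*y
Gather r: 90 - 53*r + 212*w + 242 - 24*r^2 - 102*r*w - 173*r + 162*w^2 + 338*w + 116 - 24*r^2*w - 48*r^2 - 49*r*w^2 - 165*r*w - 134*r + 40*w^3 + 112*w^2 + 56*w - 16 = r^2*(-24*w - 72) + r*(-49*w^2 - 267*w - 360) + 40*w^3 + 274*w^2 + 606*w + 432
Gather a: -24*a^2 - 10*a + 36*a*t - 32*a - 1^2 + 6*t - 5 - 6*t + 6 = -24*a^2 + a*(36*t - 42)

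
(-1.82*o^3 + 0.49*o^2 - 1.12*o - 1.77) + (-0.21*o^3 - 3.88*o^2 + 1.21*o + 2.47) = -2.03*o^3 - 3.39*o^2 + 0.0899999999999999*o + 0.7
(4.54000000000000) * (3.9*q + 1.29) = 17.706*q + 5.8566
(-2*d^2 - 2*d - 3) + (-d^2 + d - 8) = -3*d^2 - d - 11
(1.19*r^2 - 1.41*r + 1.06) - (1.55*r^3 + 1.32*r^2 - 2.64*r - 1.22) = -1.55*r^3 - 0.13*r^2 + 1.23*r + 2.28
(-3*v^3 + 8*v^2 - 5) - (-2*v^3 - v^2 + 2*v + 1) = -v^3 + 9*v^2 - 2*v - 6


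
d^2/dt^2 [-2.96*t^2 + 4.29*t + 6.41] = -5.92000000000000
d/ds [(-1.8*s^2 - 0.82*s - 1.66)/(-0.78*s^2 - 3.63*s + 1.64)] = (5.8944*s^2 - 8.4936*s - 7.3706)/(0.6084*s^4 + 5.6628*s^3 + 10.6185*s^2 - 11.9064*s + 2.6896)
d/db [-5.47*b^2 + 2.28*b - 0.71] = 2.28 - 10.94*b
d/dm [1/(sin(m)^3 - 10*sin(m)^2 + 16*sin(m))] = (-3*cos(m) + 20/tan(m) - 16*cos(m)/sin(m)^2)/((sin(m) - 8)^2*(sin(m) - 2)^2)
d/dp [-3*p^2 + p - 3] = 1 - 6*p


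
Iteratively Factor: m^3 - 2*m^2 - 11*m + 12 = (m + 3)*(m^2 - 5*m + 4) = (m - 4)*(m + 3)*(m - 1)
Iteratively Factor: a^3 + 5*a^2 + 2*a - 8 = (a + 4)*(a^2 + a - 2) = (a - 1)*(a + 4)*(a + 2)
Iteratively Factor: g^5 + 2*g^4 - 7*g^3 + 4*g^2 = (g)*(g^4 + 2*g^3 - 7*g^2 + 4*g) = g^2*(g^3 + 2*g^2 - 7*g + 4) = g^2*(g - 1)*(g^2 + 3*g - 4) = g^2*(g - 1)^2*(g + 4)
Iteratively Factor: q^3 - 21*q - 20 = (q + 1)*(q^2 - q - 20) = (q + 1)*(q + 4)*(q - 5)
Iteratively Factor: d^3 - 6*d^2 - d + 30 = (d + 2)*(d^2 - 8*d + 15) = (d - 5)*(d + 2)*(d - 3)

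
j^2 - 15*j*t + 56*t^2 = (j - 8*t)*(j - 7*t)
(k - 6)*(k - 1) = k^2 - 7*k + 6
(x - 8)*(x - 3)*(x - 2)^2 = x^4 - 15*x^3 + 72*x^2 - 140*x + 96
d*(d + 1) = d^2 + d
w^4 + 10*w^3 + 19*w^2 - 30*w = w*(w - 1)*(w + 5)*(w + 6)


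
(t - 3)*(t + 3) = t^2 - 9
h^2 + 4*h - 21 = (h - 3)*(h + 7)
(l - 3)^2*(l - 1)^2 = l^4 - 8*l^3 + 22*l^2 - 24*l + 9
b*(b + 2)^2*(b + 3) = b^4 + 7*b^3 + 16*b^2 + 12*b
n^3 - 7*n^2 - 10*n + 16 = (n - 8)*(n - 1)*(n + 2)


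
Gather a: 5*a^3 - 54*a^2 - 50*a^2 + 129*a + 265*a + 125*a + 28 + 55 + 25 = 5*a^3 - 104*a^2 + 519*a + 108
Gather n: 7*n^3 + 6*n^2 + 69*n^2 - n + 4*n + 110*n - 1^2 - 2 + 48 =7*n^3 + 75*n^2 + 113*n + 45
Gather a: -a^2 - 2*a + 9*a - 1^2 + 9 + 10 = -a^2 + 7*a + 18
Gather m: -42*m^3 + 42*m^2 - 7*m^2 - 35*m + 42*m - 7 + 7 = -42*m^3 + 35*m^2 + 7*m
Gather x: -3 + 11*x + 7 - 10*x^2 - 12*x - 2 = -10*x^2 - x + 2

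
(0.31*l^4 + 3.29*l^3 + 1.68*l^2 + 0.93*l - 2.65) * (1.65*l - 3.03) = 0.5115*l^5 + 4.4892*l^4 - 7.1967*l^3 - 3.5559*l^2 - 7.1904*l + 8.0295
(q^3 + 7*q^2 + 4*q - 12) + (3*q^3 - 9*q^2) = 4*q^3 - 2*q^2 + 4*q - 12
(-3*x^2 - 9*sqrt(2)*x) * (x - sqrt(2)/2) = -3*x^3 - 15*sqrt(2)*x^2/2 + 9*x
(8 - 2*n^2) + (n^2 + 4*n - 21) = -n^2 + 4*n - 13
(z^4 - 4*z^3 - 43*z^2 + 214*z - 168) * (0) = 0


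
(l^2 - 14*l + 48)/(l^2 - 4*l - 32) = (l - 6)/(l + 4)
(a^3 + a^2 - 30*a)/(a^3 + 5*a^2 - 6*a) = (a - 5)/(a - 1)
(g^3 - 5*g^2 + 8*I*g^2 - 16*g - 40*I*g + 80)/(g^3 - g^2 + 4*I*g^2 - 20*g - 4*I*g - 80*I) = (g + 4*I)/(g + 4)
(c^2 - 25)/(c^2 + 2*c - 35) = (c + 5)/(c + 7)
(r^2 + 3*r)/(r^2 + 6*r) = (r + 3)/(r + 6)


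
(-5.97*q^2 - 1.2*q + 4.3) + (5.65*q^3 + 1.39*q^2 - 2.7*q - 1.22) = 5.65*q^3 - 4.58*q^2 - 3.9*q + 3.08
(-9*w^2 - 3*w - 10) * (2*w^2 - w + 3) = -18*w^4 + 3*w^3 - 44*w^2 + w - 30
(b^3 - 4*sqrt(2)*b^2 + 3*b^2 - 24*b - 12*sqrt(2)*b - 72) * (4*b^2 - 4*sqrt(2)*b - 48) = 4*b^5 - 20*sqrt(2)*b^4 + 12*b^4 - 112*b^3 - 60*sqrt(2)*b^3 - 336*b^2 + 288*sqrt(2)*b^2 + 1152*b + 864*sqrt(2)*b + 3456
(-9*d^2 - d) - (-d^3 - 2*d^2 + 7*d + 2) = d^3 - 7*d^2 - 8*d - 2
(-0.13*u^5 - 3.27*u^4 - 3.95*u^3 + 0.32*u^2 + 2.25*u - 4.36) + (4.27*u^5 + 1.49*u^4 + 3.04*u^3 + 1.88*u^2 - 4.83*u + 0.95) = 4.14*u^5 - 1.78*u^4 - 0.91*u^3 + 2.2*u^2 - 2.58*u - 3.41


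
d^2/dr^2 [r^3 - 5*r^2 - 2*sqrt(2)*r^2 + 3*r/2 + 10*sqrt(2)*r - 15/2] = 6*r - 10 - 4*sqrt(2)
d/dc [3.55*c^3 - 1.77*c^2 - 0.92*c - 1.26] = 10.65*c^2 - 3.54*c - 0.92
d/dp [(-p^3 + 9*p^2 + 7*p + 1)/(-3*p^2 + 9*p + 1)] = (3*p^4 - 18*p^3 + 99*p^2 + 24*p - 2)/(9*p^4 - 54*p^3 + 75*p^2 + 18*p + 1)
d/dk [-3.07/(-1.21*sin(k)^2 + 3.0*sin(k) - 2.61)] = (9.21 - 7.4294*sin(k))*cos(k)/(1.21*sin(k)^2 - 3.0*sin(k) + 2.61)^2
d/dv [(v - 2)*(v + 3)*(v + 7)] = 3*v^2 + 16*v + 1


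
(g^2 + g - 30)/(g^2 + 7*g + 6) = (g - 5)/(g + 1)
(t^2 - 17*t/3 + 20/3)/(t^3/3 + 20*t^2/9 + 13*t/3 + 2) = 3*(3*t^2 - 17*t + 20)/(3*t^3 + 20*t^2 + 39*t + 18)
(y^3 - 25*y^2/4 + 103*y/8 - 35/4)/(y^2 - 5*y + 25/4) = (4*y^2 - 15*y + 14)/(2*(2*y - 5))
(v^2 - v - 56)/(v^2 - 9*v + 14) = (v^2 - v - 56)/(v^2 - 9*v + 14)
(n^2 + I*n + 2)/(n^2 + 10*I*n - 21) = (n^2 + I*n + 2)/(n^2 + 10*I*n - 21)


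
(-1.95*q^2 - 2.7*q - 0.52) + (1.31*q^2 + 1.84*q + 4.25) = -0.64*q^2 - 0.86*q + 3.73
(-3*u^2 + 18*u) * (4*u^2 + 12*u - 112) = -12*u^4 + 36*u^3 + 552*u^2 - 2016*u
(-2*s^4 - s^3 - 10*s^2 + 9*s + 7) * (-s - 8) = 2*s^5 + 17*s^4 + 18*s^3 + 71*s^2 - 79*s - 56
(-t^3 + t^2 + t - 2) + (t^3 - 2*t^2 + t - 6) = -t^2 + 2*t - 8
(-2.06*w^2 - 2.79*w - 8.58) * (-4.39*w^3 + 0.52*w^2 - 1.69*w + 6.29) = 9.0434*w^5 + 11.1769*w^4 + 39.6968*w^3 - 12.7039*w^2 - 3.0489*w - 53.9682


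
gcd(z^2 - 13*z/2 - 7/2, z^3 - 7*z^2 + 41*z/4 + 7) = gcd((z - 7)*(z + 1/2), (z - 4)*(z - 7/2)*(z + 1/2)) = z + 1/2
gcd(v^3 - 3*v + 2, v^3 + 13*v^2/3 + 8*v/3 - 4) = v + 2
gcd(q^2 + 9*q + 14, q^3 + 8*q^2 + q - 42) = q + 7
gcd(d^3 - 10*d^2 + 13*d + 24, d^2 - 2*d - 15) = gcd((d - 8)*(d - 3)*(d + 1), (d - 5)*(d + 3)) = 1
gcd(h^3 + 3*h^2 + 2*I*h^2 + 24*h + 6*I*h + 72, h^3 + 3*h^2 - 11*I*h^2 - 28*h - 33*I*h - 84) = h^2 + h*(3 - 4*I) - 12*I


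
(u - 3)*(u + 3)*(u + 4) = u^3 + 4*u^2 - 9*u - 36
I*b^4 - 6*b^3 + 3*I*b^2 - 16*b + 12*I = (b - I)*(b + 2*I)*(b + 6*I)*(I*b + 1)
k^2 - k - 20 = (k - 5)*(k + 4)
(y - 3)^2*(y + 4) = y^3 - 2*y^2 - 15*y + 36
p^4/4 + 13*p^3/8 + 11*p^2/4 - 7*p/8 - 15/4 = (p/4 + 1/2)*(p - 1)*(p + 5/2)*(p + 3)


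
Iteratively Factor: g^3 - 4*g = (g + 2)*(g^2 - 2*g) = g*(g + 2)*(g - 2)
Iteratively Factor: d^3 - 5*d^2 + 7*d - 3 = (d - 1)*(d^2 - 4*d + 3) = (d - 1)^2*(d - 3)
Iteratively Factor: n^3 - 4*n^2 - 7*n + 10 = (n - 5)*(n^2 + n - 2) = (n - 5)*(n - 1)*(n + 2)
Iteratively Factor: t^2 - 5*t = (t - 5)*(t)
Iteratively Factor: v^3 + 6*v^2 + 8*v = (v + 2)*(v^2 + 4*v) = (v + 2)*(v + 4)*(v)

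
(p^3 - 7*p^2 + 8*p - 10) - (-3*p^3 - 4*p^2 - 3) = 4*p^3 - 3*p^2 + 8*p - 7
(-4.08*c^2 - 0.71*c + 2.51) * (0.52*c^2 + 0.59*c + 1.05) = -2.1216*c^4 - 2.7764*c^3 - 3.3977*c^2 + 0.7354*c + 2.6355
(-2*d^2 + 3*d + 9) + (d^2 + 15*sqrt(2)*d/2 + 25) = -d^2 + 3*d + 15*sqrt(2)*d/2 + 34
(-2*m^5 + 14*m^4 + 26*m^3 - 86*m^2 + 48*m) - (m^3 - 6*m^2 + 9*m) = -2*m^5 + 14*m^4 + 25*m^3 - 80*m^2 + 39*m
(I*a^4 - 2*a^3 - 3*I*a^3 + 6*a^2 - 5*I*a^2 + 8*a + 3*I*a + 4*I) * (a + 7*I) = I*a^5 - 9*a^4 - 3*I*a^4 + 27*a^3 - 19*I*a^3 + 43*a^2 + 45*I*a^2 - 21*a + 60*I*a - 28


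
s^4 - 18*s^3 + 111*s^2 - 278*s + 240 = (s - 8)*(s - 5)*(s - 3)*(s - 2)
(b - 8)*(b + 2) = b^2 - 6*b - 16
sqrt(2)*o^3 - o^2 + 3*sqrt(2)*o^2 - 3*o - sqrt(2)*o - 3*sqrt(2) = (o + 3)*(o - sqrt(2))*(sqrt(2)*o + 1)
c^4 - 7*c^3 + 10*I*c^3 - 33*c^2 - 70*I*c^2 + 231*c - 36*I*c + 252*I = (c - 7)*(c + 3*I)^2*(c + 4*I)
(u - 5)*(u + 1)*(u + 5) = u^3 + u^2 - 25*u - 25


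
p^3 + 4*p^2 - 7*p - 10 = (p - 2)*(p + 1)*(p + 5)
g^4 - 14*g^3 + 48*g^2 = g^2*(g - 8)*(g - 6)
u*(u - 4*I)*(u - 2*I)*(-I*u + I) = -I*u^4 - 6*u^3 + I*u^3 + 6*u^2 + 8*I*u^2 - 8*I*u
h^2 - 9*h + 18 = (h - 6)*(h - 3)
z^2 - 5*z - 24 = (z - 8)*(z + 3)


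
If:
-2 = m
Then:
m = -2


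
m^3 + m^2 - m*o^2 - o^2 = (m + 1)*(m - o)*(m + o)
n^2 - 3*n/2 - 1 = (n - 2)*(n + 1/2)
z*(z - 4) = z^2 - 4*z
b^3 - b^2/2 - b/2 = b*(b - 1)*(b + 1/2)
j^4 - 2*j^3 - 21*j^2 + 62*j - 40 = (j - 4)*(j - 2)*(j - 1)*(j + 5)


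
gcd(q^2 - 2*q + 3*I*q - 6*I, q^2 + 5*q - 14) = q - 2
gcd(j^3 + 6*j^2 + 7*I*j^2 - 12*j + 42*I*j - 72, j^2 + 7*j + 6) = j + 6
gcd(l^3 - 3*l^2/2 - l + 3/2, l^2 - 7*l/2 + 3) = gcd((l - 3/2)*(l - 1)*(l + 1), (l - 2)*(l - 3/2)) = l - 3/2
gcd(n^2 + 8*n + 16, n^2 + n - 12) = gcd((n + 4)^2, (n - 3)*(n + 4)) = n + 4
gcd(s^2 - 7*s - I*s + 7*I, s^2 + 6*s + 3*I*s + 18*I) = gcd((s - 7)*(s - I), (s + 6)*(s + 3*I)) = 1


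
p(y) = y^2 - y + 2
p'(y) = 2*y - 1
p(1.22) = 2.27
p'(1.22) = 1.44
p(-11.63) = 148.89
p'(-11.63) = -24.26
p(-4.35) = 25.27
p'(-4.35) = -9.70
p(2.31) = 5.03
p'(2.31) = 3.62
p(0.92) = 1.93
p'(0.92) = 0.84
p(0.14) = 1.88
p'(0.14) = -0.72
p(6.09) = 33.00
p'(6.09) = 11.18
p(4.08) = 14.57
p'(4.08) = 7.16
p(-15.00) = 242.00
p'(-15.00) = -31.00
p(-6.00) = 44.00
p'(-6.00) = -13.00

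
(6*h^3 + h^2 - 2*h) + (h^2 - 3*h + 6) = 6*h^3 + 2*h^2 - 5*h + 6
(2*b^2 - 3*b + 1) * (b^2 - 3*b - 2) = 2*b^4 - 9*b^3 + 6*b^2 + 3*b - 2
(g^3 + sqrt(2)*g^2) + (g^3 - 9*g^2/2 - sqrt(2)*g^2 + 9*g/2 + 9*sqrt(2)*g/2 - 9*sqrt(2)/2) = 2*g^3 - 9*g^2/2 + 9*g/2 + 9*sqrt(2)*g/2 - 9*sqrt(2)/2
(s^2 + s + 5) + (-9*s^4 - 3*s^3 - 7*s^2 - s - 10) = -9*s^4 - 3*s^3 - 6*s^2 - 5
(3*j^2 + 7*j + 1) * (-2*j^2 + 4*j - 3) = -6*j^4 - 2*j^3 + 17*j^2 - 17*j - 3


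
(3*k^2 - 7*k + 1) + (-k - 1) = 3*k^2 - 8*k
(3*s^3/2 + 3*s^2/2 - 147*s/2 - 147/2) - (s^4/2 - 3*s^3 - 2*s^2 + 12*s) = -s^4/2 + 9*s^3/2 + 7*s^2/2 - 171*s/2 - 147/2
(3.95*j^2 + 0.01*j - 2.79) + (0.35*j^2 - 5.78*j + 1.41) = 4.3*j^2 - 5.77*j - 1.38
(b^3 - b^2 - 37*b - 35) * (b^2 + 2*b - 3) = b^5 + b^4 - 42*b^3 - 106*b^2 + 41*b + 105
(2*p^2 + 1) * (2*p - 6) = 4*p^3 - 12*p^2 + 2*p - 6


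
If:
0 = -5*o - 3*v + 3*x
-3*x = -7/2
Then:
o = 7/10 - 3*v/5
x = 7/6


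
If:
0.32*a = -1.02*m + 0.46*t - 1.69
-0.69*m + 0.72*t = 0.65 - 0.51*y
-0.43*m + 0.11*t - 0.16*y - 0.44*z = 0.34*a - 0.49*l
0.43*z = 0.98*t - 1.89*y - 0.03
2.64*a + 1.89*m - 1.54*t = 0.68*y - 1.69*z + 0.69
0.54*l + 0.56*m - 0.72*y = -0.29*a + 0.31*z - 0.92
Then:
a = -2.13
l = 1.95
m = -0.62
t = 0.81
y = -0.71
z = 4.89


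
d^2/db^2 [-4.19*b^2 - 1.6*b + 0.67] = -8.38000000000000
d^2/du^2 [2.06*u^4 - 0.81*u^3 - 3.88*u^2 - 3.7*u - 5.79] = 24.72*u^2 - 4.86*u - 7.76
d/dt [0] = 0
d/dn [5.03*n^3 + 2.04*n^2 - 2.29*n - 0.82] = 15.09*n^2 + 4.08*n - 2.29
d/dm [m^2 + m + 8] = 2*m + 1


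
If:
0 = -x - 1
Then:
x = -1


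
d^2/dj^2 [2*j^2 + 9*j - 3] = 4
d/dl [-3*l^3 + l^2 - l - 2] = -9*l^2 + 2*l - 1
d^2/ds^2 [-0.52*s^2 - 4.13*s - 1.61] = -1.04000000000000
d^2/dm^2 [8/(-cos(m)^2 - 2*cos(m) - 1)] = 16*(-cos(m) + cos(2*m) - 2)/(cos(m) + 1)^4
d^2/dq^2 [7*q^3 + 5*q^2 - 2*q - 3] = 42*q + 10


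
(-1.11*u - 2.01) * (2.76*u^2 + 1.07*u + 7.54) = -3.0636*u^3 - 6.7353*u^2 - 10.5201*u - 15.1554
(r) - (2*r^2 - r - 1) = -2*r^2 + 2*r + 1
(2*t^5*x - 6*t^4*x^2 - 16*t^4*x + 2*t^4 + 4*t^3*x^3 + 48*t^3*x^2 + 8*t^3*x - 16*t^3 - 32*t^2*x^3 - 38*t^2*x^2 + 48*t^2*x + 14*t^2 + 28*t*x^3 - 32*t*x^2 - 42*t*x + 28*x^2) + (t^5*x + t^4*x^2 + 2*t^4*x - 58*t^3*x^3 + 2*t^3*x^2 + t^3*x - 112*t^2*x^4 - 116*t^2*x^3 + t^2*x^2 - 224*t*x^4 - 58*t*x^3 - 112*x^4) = 3*t^5*x - 5*t^4*x^2 - 14*t^4*x + 2*t^4 - 54*t^3*x^3 + 50*t^3*x^2 + 9*t^3*x - 16*t^3 - 112*t^2*x^4 - 148*t^2*x^3 - 37*t^2*x^2 + 48*t^2*x + 14*t^2 - 224*t*x^4 - 30*t*x^3 - 32*t*x^2 - 42*t*x - 112*x^4 + 28*x^2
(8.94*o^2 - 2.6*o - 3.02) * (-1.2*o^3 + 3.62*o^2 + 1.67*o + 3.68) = -10.728*o^5 + 35.4828*o^4 + 9.1418*o^3 + 17.6248*o^2 - 14.6114*o - 11.1136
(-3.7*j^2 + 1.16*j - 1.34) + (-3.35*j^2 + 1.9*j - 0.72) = -7.05*j^2 + 3.06*j - 2.06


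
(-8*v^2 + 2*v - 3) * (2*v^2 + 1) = -16*v^4 + 4*v^3 - 14*v^2 + 2*v - 3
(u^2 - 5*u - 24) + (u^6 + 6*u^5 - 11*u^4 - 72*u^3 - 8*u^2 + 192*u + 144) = u^6 + 6*u^5 - 11*u^4 - 72*u^3 - 7*u^2 + 187*u + 120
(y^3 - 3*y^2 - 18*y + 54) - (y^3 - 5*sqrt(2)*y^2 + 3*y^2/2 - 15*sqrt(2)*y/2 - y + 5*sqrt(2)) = -9*y^2/2 + 5*sqrt(2)*y^2 - 17*y + 15*sqrt(2)*y/2 - 5*sqrt(2) + 54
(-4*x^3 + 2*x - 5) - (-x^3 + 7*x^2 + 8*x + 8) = -3*x^3 - 7*x^2 - 6*x - 13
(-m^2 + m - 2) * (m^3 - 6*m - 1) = -m^5 + m^4 + 4*m^3 - 5*m^2 + 11*m + 2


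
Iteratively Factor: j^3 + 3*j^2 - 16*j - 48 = (j + 3)*(j^2 - 16) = (j - 4)*(j + 3)*(j + 4)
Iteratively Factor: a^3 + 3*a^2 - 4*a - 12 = (a + 2)*(a^2 + a - 6) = (a + 2)*(a + 3)*(a - 2)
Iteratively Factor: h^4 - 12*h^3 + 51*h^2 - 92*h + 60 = (h - 2)*(h^3 - 10*h^2 + 31*h - 30) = (h - 5)*(h - 2)*(h^2 - 5*h + 6) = (h - 5)*(h - 3)*(h - 2)*(h - 2)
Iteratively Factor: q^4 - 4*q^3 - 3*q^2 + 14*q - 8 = (q - 1)*(q^3 - 3*q^2 - 6*q + 8) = (q - 1)^2*(q^2 - 2*q - 8) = (q - 1)^2*(q + 2)*(q - 4)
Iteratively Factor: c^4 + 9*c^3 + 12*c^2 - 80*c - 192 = (c + 4)*(c^3 + 5*c^2 - 8*c - 48) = (c + 4)^2*(c^2 + c - 12) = (c + 4)^3*(c - 3)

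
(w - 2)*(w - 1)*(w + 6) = w^3 + 3*w^2 - 16*w + 12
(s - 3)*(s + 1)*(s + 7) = s^3 + 5*s^2 - 17*s - 21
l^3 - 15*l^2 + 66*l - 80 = (l - 8)*(l - 5)*(l - 2)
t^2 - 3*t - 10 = (t - 5)*(t + 2)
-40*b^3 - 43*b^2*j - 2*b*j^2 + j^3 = (-8*b + j)*(b + j)*(5*b + j)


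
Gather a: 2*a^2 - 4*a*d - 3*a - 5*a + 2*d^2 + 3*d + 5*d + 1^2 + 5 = 2*a^2 + a*(-4*d - 8) + 2*d^2 + 8*d + 6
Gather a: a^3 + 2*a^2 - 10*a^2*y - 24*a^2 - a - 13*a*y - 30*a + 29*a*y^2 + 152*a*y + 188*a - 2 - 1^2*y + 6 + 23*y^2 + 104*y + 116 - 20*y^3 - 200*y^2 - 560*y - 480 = a^3 + a^2*(-10*y - 22) + a*(29*y^2 + 139*y + 157) - 20*y^3 - 177*y^2 - 457*y - 360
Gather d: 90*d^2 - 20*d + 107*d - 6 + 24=90*d^2 + 87*d + 18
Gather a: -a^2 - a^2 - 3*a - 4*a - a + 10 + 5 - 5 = -2*a^2 - 8*a + 10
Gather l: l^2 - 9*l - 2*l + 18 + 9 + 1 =l^2 - 11*l + 28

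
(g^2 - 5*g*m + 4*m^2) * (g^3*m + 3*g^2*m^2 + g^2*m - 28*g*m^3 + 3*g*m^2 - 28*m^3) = g^5*m - 2*g^4*m^2 + g^4*m - 39*g^3*m^3 - 2*g^3*m^2 + 152*g^2*m^4 - 39*g^2*m^3 - 112*g*m^5 + 152*g*m^4 - 112*m^5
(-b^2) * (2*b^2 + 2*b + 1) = -2*b^4 - 2*b^3 - b^2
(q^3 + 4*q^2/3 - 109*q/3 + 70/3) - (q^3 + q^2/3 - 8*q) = q^2 - 85*q/3 + 70/3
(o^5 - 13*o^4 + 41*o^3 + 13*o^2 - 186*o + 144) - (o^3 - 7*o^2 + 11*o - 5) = o^5 - 13*o^4 + 40*o^3 + 20*o^2 - 197*o + 149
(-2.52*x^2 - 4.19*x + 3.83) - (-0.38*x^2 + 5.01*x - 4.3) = -2.14*x^2 - 9.2*x + 8.13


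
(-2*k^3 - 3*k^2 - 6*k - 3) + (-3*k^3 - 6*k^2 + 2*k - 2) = -5*k^3 - 9*k^2 - 4*k - 5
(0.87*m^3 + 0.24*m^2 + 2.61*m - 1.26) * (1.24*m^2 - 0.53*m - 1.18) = 1.0788*m^5 - 0.1635*m^4 + 2.0826*m^3 - 3.2289*m^2 - 2.412*m + 1.4868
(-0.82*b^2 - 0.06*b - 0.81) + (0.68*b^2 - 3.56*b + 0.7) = -0.14*b^2 - 3.62*b - 0.11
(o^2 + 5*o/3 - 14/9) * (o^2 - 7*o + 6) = o^4 - 16*o^3/3 - 65*o^2/9 + 188*o/9 - 28/3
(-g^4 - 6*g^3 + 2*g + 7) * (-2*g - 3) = 2*g^5 + 15*g^4 + 18*g^3 - 4*g^2 - 20*g - 21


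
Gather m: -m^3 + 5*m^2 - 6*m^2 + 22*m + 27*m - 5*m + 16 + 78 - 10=-m^3 - m^2 + 44*m + 84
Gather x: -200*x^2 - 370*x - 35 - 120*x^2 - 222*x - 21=-320*x^2 - 592*x - 56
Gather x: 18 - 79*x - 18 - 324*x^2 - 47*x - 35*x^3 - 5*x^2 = -35*x^3 - 329*x^2 - 126*x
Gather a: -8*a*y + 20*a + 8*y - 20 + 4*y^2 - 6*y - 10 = a*(20 - 8*y) + 4*y^2 + 2*y - 30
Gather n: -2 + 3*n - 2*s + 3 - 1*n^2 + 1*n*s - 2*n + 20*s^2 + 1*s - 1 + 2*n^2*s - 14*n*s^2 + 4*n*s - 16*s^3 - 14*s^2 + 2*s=n^2*(2*s - 1) + n*(-14*s^2 + 5*s + 1) - 16*s^3 + 6*s^2 + s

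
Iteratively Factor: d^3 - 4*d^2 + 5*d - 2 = (d - 2)*(d^2 - 2*d + 1) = (d - 2)*(d - 1)*(d - 1)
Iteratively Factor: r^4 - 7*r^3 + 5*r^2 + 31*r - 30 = (r + 2)*(r^3 - 9*r^2 + 23*r - 15) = (r - 5)*(r + 2)*(r^2 - 4*r + 3) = (r - 5)*(r - 1)*(r + 2)*(r - 3)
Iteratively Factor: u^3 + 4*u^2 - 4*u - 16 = (u + 2)*(u^2 + 2*u - 8) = (u - 2)*(u + 2)*(u + 4)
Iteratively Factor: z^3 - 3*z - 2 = (z - 2)*(z^2 + 2*z + 1) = (z - 2)*(z + 1)*(z + 1)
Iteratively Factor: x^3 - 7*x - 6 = (x + 2)*(x^2 - 2*x - 3) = (x + 1)*(x + 2)*(x - 3)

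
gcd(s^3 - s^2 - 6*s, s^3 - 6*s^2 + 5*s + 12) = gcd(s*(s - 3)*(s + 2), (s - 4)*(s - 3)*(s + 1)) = s - 3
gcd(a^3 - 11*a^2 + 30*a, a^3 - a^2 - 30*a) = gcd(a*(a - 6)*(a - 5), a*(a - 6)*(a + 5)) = a^2 - 6*a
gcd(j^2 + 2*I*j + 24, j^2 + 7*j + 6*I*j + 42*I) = j + 6*I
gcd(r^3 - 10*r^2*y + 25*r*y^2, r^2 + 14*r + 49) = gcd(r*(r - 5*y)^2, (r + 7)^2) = 1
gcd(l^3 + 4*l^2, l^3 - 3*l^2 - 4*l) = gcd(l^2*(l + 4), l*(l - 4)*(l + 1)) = l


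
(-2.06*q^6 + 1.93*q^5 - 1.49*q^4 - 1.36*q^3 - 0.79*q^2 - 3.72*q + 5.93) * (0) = 0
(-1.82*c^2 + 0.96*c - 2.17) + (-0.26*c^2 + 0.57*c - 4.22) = -2.08*c^2 + 1.53*c - 6.39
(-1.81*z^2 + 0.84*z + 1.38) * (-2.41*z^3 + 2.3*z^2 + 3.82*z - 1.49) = 4.3621*z^5 - 6.1874*z^4 - 8.308*z^3 + 9.0797*z^2 + 4.02*z - 2.0562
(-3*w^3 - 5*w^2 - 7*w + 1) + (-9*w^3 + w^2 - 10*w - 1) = -12*w^3 - 4*w^2 - 17*w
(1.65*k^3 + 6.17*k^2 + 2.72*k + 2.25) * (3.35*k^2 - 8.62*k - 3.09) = 5.5275*k^5 + 6.4465*k^4 - 49.1719*k^3 - 34.9742*k^2 - 27.7998*k - 6.9525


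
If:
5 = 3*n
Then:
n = 5/3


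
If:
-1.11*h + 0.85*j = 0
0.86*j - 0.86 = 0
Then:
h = 0.77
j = 1.00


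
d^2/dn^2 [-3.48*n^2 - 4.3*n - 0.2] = -6.96000000000000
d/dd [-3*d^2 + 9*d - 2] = 9 - 6*d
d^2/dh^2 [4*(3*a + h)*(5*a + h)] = 8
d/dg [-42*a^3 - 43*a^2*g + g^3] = -43*a^2 + 3*g^2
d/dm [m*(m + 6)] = 2*m + 6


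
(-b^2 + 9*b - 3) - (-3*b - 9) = -b^2 + 12*b + 6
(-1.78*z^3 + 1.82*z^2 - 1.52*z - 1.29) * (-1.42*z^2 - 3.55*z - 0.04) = 2.5276*z^5 + 3.7346*z^4 - 4.2314*z^3 + 7.155*z^2 + 4.6403*z + 0.0516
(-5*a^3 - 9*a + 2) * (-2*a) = 10*a^4 + 18*a^2 - 4*a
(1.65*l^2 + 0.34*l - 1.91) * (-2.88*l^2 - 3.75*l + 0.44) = -4.752*l^4 - 7.1667*l^3 + 4.9518*l^2 + 7.3121*l - 0.8404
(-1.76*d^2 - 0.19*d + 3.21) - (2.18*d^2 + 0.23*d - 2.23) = -3.94*d^2 - 0.42*d + 5.44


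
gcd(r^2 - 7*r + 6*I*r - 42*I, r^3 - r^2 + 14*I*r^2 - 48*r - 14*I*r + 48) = r + 6*I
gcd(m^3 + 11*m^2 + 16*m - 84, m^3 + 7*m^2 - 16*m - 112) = m + 7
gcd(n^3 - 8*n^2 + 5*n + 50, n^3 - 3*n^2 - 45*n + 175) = n^2 - 10*n + 25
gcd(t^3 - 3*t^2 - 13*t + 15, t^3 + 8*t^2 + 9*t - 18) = t^2 + 2*t - 3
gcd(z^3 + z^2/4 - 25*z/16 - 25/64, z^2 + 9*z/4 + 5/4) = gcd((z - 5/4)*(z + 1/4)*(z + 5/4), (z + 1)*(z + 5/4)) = z + 5/4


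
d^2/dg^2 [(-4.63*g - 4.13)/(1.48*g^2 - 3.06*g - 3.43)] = ((2.96*g - 3.06)*(4.63*g + 4.13)*(5.92*g - 6.12) + (41.1144*g - 16.1108)*(-1.48*g^2 + 3.06*g + 3.43))/(-1.48*g^2 + 3.06*g + 3.43)^3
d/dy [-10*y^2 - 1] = -20*y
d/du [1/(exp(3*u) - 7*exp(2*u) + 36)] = (14 - 3*exp(u))*exp(2*u)/(exp(3*u) - 7*exp(2*u) + 36)^2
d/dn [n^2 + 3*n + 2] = 2*n + 3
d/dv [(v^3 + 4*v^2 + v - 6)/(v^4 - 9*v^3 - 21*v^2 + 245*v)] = (-v^5 - 15*v^4 - 93*v^3 - 119*v^2 + 6*v - 210)/(v^2*(v^5 - 11*v^4 - 38*v^3 + 602*v^2 + 245*v - 8575))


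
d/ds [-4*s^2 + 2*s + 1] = 2 - 8*s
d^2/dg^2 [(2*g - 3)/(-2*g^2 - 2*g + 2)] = (-(2*g - 3)*(2*g + 1)^2 + (6*g - 1)*(g^2 + g - 1))/(g^2 + g - 1)^3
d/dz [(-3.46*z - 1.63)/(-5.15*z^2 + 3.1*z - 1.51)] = (-17.819*z^2 - 16.789*z + 10.2776)/(26.5225*z^4 - 31.93*z^3 + 25.163*z^2 - 9.362*z + 2.2801)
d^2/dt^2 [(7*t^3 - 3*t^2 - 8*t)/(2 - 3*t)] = 6*(-21*t^3 + 42*t^2 - 28*t + 20)/(27*t^3 - 54*t^2 + 36*t - 8)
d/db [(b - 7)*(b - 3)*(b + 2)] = 3*b^2 - 16*b + 1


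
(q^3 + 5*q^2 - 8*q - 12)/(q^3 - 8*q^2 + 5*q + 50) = (q^3 + 5*q^2 - 8*q - 12)/(q^3 - 8*q^2 + 5*q + 50)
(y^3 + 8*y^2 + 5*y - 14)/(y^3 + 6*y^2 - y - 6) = (y^2 + 9*y + 14)/(y^2 + 7*y + 6)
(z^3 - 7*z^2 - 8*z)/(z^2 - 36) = z*(z^2 - 7*z - 8)/(z^2 - 36)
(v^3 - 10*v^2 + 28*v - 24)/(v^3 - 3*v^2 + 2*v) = (v^2 - 8*v + 12)/(v*(v - 1))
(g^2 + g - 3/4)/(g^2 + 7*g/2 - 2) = (g + 3/2)/(g + 4)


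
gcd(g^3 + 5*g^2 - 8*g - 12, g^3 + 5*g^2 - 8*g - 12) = g^3 + 5*g^2 - 8*g - 12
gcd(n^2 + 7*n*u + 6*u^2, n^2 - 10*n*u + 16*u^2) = 1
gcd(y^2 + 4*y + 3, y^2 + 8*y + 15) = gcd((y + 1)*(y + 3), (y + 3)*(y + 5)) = y + 3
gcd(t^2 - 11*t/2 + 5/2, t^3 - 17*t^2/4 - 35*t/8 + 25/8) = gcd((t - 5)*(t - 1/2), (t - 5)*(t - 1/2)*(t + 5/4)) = t^2 - 11*t/2 + 5/2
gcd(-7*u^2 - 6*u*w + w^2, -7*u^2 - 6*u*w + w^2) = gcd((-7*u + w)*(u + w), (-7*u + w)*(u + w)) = 7*u^2 + 6*u*w - w^2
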